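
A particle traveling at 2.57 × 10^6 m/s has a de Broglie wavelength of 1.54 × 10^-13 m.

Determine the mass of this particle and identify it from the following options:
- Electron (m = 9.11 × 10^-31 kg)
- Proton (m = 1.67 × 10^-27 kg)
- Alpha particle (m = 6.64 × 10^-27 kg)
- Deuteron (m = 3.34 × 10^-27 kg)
The particle is a proton.

From λ = h/(mv), solve for mass:

m = h/(λv)
m = (6.626 × 10^-34 J·s) / (1.54 × 10^-13 m × 2.57 × 10^6 m/s)
m = 1.67 × 10^-27 kg

Comparing with the listed masses, this is closest to a proton.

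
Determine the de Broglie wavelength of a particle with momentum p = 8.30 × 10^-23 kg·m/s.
7.98 × 10^-12 m

Using the de Broglie relation λ = h/p:

λ = h/p
λ = (6.626 × 10^-34 J·s) / (8.30 × 10^-23 kg·m/s)
λ = 7.98 × 10^-12 m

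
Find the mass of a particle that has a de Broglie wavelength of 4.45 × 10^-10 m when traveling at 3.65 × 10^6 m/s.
4.08 × 10^-31 kg

From the de Broglie relation λ = h/(mv), we solve for m:

m = h/(λv)
m = (6.626 × 10^-34 J·s) / (4.45 × 10^-10 m × 3.65 × 10^6 m/s)
m = 4.08 × 10^-31 kg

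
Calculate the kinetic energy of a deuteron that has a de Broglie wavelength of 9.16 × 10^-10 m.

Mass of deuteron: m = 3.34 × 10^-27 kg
7.83 × 10^-23 J (or 4.89 × 10^-4 eV)

From λ = h/√(2mKE), we solve for KE:

λ² = h²/(2mKE)
KE = h²/(2mλ²)
KE = (6.626 × 10^-34 J·s)² / (2 × 3.34 × 10^-27 kg × (9.16 × 10^-10 m)²)
KE = 7.83 × 10^-23 J
KE = 4.89 × 10^-4 eV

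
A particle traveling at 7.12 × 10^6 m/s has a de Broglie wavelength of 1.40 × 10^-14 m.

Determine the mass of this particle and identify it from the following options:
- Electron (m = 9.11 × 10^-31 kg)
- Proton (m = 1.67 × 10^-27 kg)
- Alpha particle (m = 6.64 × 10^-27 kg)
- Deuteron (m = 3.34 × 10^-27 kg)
The particle is an alpha particle.

From λ = h/(mv), solve for mass:

m = h/(λv)
m = (6.626 × 10^-34 J·s) / (1.40 × 10^-14 m × 7.12 × 10^6 m/s)
m = 6.65 × 10^-27 kg

Comparing with the listed masses, this is closest to an alpha particle.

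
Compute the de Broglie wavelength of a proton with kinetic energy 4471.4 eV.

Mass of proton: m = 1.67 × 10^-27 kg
4.28 × 10^-13 m

Using λ = h/√(2mKE):

First convert KE to Joules: KE = 4471.4 eV = 7.164 × 10^-16 J

λ = h/√(2mKE)
λ = (6.626 × 10^-34 J·s) / √(2 × 1.67 × 10^-27 kg × 7.164 × 10^-16 J)
λ = 4.28 × 10^-13 m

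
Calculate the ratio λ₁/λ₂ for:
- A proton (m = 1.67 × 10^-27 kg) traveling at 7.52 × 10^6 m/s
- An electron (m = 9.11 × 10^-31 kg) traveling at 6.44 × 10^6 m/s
λ₁/λ₂ = 4.67 × 10^-4

Using λ = h/(mv):

λ₁ = h/(m₁v₁) = 5.28 × 10^-14 m
λ₂ = h/(m₂v₂) = 1.13 × 10^-10 m

Ratio λ₁/λ₂ = (m₂v₂)/(m₁v₁)
         = (9.11 × 10^-31 kg × 6.44 × 10^6 m/s) / (1.67 × 10^-27 kg × 7.52 × 10^6 m/s)
         = 4.67 × 10^-4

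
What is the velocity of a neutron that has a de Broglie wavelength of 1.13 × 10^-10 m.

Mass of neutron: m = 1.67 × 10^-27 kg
3.51 × 10^3 m/s

From the de Broglie relation λ = h/(mv), we solve for v:

v = h/(mλ)
v = (6.626 × 10^-34 J·s) / (1.67 × 10^-27 kg × 1.13 × 10^-10 m)
v = 3.51 × 10^3 m/s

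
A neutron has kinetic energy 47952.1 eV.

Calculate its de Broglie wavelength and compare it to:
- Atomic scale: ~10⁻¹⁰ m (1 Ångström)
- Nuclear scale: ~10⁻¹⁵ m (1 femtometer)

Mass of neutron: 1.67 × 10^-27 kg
λ = 1.31 × 10^-13 m, which is between nuclear and atomic scales.

Using λ = h/√(2mKE):

KE = 47952.1 eV = 7.683 × 10^-15 J

λ = h/√(2mKE)
λ = (6.626 × 10^-34 J·s) / √(2 × 1.67 × 10^-27 kg × 7.683 × 10^-15 J)
λ = 1.31 × 10^-13 m

Comparison:
- Atomic scale (10⁻¹⁰ m): λ is 0.0013× this size
- Nuclear scale (10⁻¹⁵ m): λ is 1.3e+02× this size

The wavelength is between nuclear and atomic scales.

This wavelength is appropriate for probing atomic structure but too large for nuclear physics experiments.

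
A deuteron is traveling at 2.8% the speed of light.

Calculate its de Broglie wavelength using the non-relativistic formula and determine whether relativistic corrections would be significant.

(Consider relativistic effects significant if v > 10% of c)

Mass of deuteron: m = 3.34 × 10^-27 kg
No, relativistic corrections are not needed.

Using the non-relativistic de Broglie formula λ = h/(mv):

v = 2.8% × c = 8.394 × 10^6 m/s

λ = h/(mv)
λ = (6.626 × 10^-34 J·s) / (3.34 × 10^-27 kg × 8.394 × 10^6 m/s)
λ = 2.36 × 10^-14 m

Since v = 2.8% of c < 10% of c, relativistic corrections are NOT significant and this non-relativistic result is a good approximation.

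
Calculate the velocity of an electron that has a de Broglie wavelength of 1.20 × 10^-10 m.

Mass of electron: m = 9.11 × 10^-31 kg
6.06 × 10^6 m/s

From the de Broglie relation λ = h/(mv), we solve for v:

v = h/(mλ)
v = (6.626 × 10^-34 J·s) / (9.11 × 10^-31 kg × 1.20 × 10^-10 m)
v = 6.06 × 10^6 m/s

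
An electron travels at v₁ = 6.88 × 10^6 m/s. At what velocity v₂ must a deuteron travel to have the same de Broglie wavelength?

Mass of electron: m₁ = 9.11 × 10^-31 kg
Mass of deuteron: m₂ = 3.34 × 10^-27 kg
v₂ = 1.88 × 10^3 m/s

For equal de Broglie wavelengths: λ₁ = λ₂

h/(m₁v₁) = h/(m₂v₂)
m₁v₁ = m₂v₂
v₂ = v₁ · (m₁/m₂)

v₂ = 6.88 × 10^6 m/s × (9.11 × 10^-31 kg / 3.34 × 10^-27 kg)
v₂ = 1.88 × 10^3 m/s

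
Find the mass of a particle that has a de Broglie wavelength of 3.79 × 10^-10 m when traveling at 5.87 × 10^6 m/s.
2.98 × 10^-31 kg

From the de Broglie relation λ = h/(mv), we solve for m:

m = h/(λv)
m = (6.626 × 10^-34 J·s) / (3.79 × 10^-10 m × 5.87 × 10^6 m/s)
m = 2.98 × 10^-31 kg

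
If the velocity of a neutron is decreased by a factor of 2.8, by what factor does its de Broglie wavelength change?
The wavelength increases by a factor of 2.8.

From λ = h/(mv), the wavelength is inversely proportional to velocity:

λ ∝ 1/v

If v → v/2.8, then λ → 2.8λ

When velocity is decreased by a factor of 2.8, the wavelength increases by a factor of 2.8.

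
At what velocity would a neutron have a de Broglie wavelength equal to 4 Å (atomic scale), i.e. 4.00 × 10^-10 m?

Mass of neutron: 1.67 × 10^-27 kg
9.92 × 10^2 m/s

From λ = h/(mv), solve for v:

v = h/(mλ)
v = (6.626 × 10^-34 J·s) / (1.67 × 10^-27 kg × 4.00 × 10^-10 m)
v = 9.92 × 10^2 m/s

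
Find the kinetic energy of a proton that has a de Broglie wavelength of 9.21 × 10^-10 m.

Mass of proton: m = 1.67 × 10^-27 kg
1.55 × 10^-22 J (or 9.67 × 10^-4 eV)

From λ = h/√(2mKE), we solve for KE:

λ² = h²/(2mKE)
KE = h²/(2mλ²)
KE = (6.626 × 10^-34 J·s)² / (2 × 1.67 × 10^-27 kg × (9.21 × 10^-10 m)²)
KE = 1.55 × 10^-22 J
KE = 9.67 × 10^-4 eV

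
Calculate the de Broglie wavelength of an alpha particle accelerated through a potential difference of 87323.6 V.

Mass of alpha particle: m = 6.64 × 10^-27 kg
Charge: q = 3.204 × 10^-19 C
3.44 × 10^-14 m

When a particle is accelerated through voltage V, it gains kinetic energy KE = qV.

The de Broglie wavelength is then λ = h/√(2mqV):

λ = h/√(2mqV)
λ = (6.626 × 10^-34 J·s) / √(2 × 6.64 × 10^-27 kg × 3.204 × 10^-19 C × 87323.6 V)
λ = 3.44 × 10^-14 m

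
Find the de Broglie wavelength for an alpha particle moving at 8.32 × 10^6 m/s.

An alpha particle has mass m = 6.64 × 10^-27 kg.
1.20 × 10^-14 m

Using the de Broglie relation λ = h/(mv):

λ = h/(mv)
λ = (6.626 × 10^-34 J·s) / (6.64 × 10^-27 kg × 8.32 × 10^6 m/s)
λ = 1.20 × 10^-14 m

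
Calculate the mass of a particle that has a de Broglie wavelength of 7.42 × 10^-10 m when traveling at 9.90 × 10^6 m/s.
9.02 × 10^-32 kg

From the de Broglie relation λ = h/(mv), we solve for m:

m = h/(λv)
m = (6.626 × 10^-34 J·s) / (7.42 × 10^-10 m × 9.90 × 10^6 m/s)
m = 9.02 × 10^-32 kg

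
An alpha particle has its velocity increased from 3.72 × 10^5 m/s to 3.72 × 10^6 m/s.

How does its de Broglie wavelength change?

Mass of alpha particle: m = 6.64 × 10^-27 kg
The wavelength decreases by a factor of 10.

Using λ = h/(mv):

Initial wavelength: λ₁ = h/(mv₁) = 2.68 × 10^-13 m
Final wavelength: λ₂ = h/(mv₂) = 2.68 × 10^-14 m

Since λ ∝ 1/v, when velocity increases by a factor of 10, the wavelength decreases by a factor of 10.

λ₂/λ₁ = v₁/v₂ = 1/10

The wavelength decreases by a factor of 10.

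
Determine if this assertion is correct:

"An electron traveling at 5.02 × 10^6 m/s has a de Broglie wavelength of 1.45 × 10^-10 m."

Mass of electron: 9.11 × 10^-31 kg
True

The claim is correct.

Using λ = h/(mv):
λ = (6.626 × 10^-34 J·s) / (9.11 × 10^-31 kg × 5.02 × 10^6 m/s)
λ = 1.45 × 10^-10 m

This matches the claimed value.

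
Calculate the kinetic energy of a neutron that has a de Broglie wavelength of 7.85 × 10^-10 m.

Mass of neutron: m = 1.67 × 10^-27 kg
2.13 × 10^-22 J (or 1.33 × 10^-3 eV)

From λ = h/√(2mKE), we solve for KE:

λ² = h²/(2mKE)
KE = h²/(2mλ²)
KE = (6.626 × 10^-34 J·s)² / (2 × 1.67 × 10^-27 kg × (7.85 × 10^-10 m)²)
KE = 2.13 × 10^-22 J
KE = 1.33 × 10^-3 eV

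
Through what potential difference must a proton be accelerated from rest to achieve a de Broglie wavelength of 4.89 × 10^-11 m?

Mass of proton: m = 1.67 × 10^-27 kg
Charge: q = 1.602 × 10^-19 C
3.43 × 10^-1 V

From λ = h/√(2mqV), we solve for V:

λ² = h²/(2mqV)
V = h²/(2mqλ²)
V = (6.626 × 10^-34 J·s)² / (2 × 1.67 × 10^-27 kg × 1.602 × 10^-19 C × (4.89 × 10^-11 m)²)
V = 3.43 × 10^-1 V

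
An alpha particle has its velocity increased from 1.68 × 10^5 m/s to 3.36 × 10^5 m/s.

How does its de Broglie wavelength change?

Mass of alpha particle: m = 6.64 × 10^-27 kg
The wavelength decreases by a factor of 2.

Using λ = h/(mv):

Initial wavelength: λ₁ = h/(mv₁) = 5.94 × 10^-13 m
Final wavelength: λ₂ = h/(mv₂) = 2.97 × 10^-13 m

Since λ ∝ 1/v, when velocity increases by a factor of 2, the wavelength decreases by a factor of 2.

λ₂/λ₁ = v₁/v₂ = 1/2

The wavelength decreases by a factor of 2.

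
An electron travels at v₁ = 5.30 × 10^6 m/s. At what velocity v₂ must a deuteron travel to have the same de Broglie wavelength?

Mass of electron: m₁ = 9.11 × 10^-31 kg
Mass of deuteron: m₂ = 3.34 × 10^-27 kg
v₂ = 1.45 × 10^3 m/s

For equal de Broglie wavelengths: λ₁ = λ₂

h/(m₁v₁) = h/(m₂v₂)
m₁v₁ = m₂v₂
v₂ = v₁ · (m₁/m₂)

v₂ = 5.30 × 10^6 m/s × (9.11 × 10^-31 kg / 3.34 × 10^-27 kg)
v₂ = 1.45 × 10^3 m/s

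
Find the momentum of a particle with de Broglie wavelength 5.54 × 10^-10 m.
1.20 × 10^-24 kg·m/s

From the de Broglie relation λ = h/p, we solve for p:

p = h/λ
p = (6.626 × 10^-34 J·s) / (5.54 × 10^-10 m)
p = 1.20 × 10^-24 kg·m/s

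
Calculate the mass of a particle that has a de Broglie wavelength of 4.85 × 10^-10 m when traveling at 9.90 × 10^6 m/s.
1.38 × 10^-31 kg

From the de Broglie relation λ = h/(mv), we solve for m:

m = h/(λv)
m = (6.626 × 10^-34 J·s) / (4.85 × 10^-10 m × 9.90 × 10^6 m/s)
m = 1.38 × 10^-31 kg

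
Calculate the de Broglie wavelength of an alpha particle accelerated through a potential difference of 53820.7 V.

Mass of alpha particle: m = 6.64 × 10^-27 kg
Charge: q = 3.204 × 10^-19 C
4.38 × 10^-14 m

When a particle is accelerated through voltage V, it gains kinetic energy KE = qV.

The de Broglie wavelength is then λ = h/√(2mqV):

λ = h/√(2mqV)
λ = (6.626 × 10^-34 J·s) / √(2 × 6.64 × 10^-27 kg × 3.204 × 10^-19 C × 53820.7 V)
λ = 4.38 × 10^-14 m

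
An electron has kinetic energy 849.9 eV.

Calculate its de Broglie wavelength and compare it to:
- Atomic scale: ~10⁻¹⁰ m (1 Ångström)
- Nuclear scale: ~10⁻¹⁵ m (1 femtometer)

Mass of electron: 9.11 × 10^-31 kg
λ = 4.21 × 10^-11 m, which is between nuclear and atomic scales.

Using λ = h/√(2mKE):

KE = 849.9 eV = 1.362 × 10^-16 J

λ = h/√(2mKE)
λ = (6.626 × 10^-34 J·s) / √(2 × 9.11 × 10^-31 kg × 1.362 × 10^-16 J)
λ = 4.21 × 10^-11 m

Comparison:
- Atomic scale (10⁻¹⁰ m): λ is 0.42× this size
- Nuclear scale (10⁻¹⁵ m): λ is 4.2e+04× this size

The wavelength is between nuclear and atomic scales.

This wavelength is appropriate for probing atomic structure but too large for nuclear physics experiments.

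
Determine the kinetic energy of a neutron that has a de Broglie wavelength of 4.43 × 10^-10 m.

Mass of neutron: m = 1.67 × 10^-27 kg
6.70 × 10^-22 J (or 4.18 × 10^-3 eV)

From λ = h/√(2mKE), we solve for KE:

λ² = h²/(2mKE)
KE = h²/(2mλ²)
KE = (6.626 × 10^-34 J·s)² / (2 × 1.67 × 10^-27 kg × (4.43 × 10^-10 m)²)
KE = 6.70 × 10^-22 J
KE = 4.18 × 10^-3 eV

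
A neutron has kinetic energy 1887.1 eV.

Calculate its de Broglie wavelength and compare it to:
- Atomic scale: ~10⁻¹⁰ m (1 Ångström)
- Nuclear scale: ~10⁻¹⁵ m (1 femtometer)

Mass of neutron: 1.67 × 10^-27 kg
λ = 6.59 × 10^-13 m, which is between nuclear and atomic scales.

Using λ = h/√(2mKE):

KE = 1887.1 eV = 3.023 × 10^-16 J

λ = h/√(2mKE)
λ = (6.626 × 10^-34 J·s) / √(2 × 1.67 × 10^-27 kg × 3.023 × 10^-16 J)
λ = 6.59 × 10^-13 m

Comparison:
- Atomic scale (10⁻¹⁰ m): λ is 0.0066× this size
- Nuclear scale (10⁻¹⁵ m): λ is 6.6e+02× this size

The wavelength is between nuclear and atomic scales.

This wavelength is appropriate for probing atomic structure but too large for nuclear physics experiments.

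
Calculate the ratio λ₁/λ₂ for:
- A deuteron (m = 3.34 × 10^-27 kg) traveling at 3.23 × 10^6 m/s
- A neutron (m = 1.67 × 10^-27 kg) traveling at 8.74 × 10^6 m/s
λ₁/λ₂ = 1.35

Using λ = h/(mv):

λ₁ = h/(m₁v₁) = 6.14 × 10^-14 m
λ₂ = h/(m₂v₂) = 4.54 × 10^-14 m

Ratio λ₁/λ₂ = (m₂v₂)/(m₁v₁)
         = (1.67 × 10^-27 kg × 8.74 × 10^6 m/s) / (3.34 × 10^-27 kg × 3.23 × 10^6 m/s)
         = 1.35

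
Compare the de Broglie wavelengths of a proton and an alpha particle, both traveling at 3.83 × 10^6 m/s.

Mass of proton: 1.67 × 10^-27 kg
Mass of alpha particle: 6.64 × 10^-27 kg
The proton has the longer wavelength.

Using λ = h/(mv), since both particles have the same velocity, the wavelength depends only on mass.

For proton: λ₁ = h/(m₁v) = 1.04 × 10^-13 m
For alpha particle: λ₂ = h/(m₂v) = 2.61 × 10^-14 m

Since λ ∝ 1/m at constant velocity, the lighter particle has the longer wavelength.

The proton has the longer de Broglie wavelength.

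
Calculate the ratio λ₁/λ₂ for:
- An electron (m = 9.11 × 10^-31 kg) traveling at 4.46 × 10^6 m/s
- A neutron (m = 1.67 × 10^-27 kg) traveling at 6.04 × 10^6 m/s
λ₁/λ₂ = 2.48 × 10^3

Using λ = h/(mv):

λ₁ = h/(m₁v₁) = 1.63 × 10^-10 m
λ₂ = h/(m₂v₂) = 6.57 × 10^-14 m

Ratio λ₁/λ₂ = (m₂v₂)/(m₁v₁)
         = (1.67 × 10^-27 kg × 6.04 × 10^6 m/s) / (9.11 × 10^-31 kg × 4.46 × 10^6 m/s)
         = 2.48 × 10^3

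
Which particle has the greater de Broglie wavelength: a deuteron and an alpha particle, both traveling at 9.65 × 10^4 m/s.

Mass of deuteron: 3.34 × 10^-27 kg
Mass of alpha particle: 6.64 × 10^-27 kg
The deuteron has the longer wavelength.

Using λ = h/(mv), since both particles have the same velocity, the wavelength depends only on mass.

For deuteron: λ₁ = h/(m₁v) = 2.06 × 10^-12 m
For alpha particle: λ₂ = h/(m₂v) = 1.03 × 10^-12 m

Since λ ∝ 1/m at constant velocity, the lighter particle has the longer wavelength.

The deuteron has the longer de Broglie wavelength.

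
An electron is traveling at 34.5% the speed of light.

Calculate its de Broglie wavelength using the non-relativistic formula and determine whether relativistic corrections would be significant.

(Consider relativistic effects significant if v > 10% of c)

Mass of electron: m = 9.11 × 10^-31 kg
Yes, relativistic corrections are needed.

Using the non-relativistic de Broglie formula λ = h/(mv):

v = 34.5% × c = 1.034 × 10^8 m/s

λ = h/(mv)
λ = (6.626 × 10^-34 J·s) / (9.11 × 10^-31 kg × 1.034 × 10^8 m/s)
λ = 7.03 × 10^-12 m

Since v = 34.5% of c > 10% of c, relativistic corrections ARE significant and the actual wavelength would differ from this non-relativistic estimate.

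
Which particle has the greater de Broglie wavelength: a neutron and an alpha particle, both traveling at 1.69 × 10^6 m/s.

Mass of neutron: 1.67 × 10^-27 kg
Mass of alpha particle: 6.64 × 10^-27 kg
The neutron has the longer wavelength.

Using λ = h/(mv), since both particles have the same velocity, the wavelength depends only on mass.

For neutron: λ₁ = h/(m₁v) = 2.35 × 10^-13 m
For alpha particle: λ₂ = h/(m₂v) = 5.90 × 10^-14 m

Since λ ∝ 1/m at constant velocity, the lighter particle has the longer wavelength.

The neutron has the longer de Broglie wavelength.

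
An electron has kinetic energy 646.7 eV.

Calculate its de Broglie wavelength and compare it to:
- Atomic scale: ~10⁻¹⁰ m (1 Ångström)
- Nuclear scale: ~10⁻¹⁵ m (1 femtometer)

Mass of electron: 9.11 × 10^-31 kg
λ = 4.82 × 10^-11 m, which is between nuclear and atomic scales.

Using λ = h/√(2mKE):

KE = 646.7 eV = 1.036 × 10^-16 J

λ = h/√(2mKE)
λ = (6.626 × 10^-34 J·s) / √(2 × 9.11 × 10^-31 kg × 1.036 × 10^-16 J)
λ = 4.82 × 10^-11 m

Comparison:
- Atomic scale (10⁻¹⁰ m): λ is 0.48× this size
- Nuclear scale (10⁻¹⁵ m): λ is 4.8e+04× this size

The wavelength is between nuclear and atomic scales.

This wavelength is appropriate for probing atomic structure but too large for nuclear physics experiments.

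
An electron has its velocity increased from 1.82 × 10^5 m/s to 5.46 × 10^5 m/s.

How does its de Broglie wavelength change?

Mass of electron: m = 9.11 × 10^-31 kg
The wavelength decreases by a factor of 3.

Using λ = h/(mv):

Initial wavelength: λ₁ = h/(mv₁) = 4.00 × 10^-9 m
Final wavelength: λ₂ = h/(mv₂) = 1.33 × 10^-9 m

Since λ ∝ 1/v, when velocity increases by a factor of 3, the wavelength decreases by a factor of 3.

λ₂/λ₁ = v₁/v₂ = 1/3

The wavelength decreases by a factor of 3.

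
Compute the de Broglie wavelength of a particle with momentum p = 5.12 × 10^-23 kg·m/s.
1.29 × 10^-11 m

Using the de Broglie relation λ = h/p:

λ = h/p
λ = (6.626 × 10^-34 J·s) / (5.12 × 10^-23 kg·m/s)
λ = 1.29 × 10^-11 m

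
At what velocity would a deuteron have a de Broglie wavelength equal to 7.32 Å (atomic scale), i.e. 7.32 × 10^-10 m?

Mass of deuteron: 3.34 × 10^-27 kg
2.71 × 10^2 m/s

From λ = h/(mv), solve for v:

v = h/(mλ)
v = (6.626 × 10^-34 J·s) / (3.34 × 10^-27 kg × 7.32 × 10^-10 m)
v = 2.71 × 10^2 m/s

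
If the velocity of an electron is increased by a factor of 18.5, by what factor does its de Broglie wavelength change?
The wavelength decreases by a factor of 18.5.

From λ = h/(mv), the wavelength is inversely proportional to velocity:

λ ∝ 1/v

If v → 18.5v, then λ → λ/18.5

When velocity is increased by a factor of 18.5, the wavelength decreases by a factor of 18.5.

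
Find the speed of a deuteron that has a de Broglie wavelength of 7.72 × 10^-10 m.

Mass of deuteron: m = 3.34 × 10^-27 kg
2.57 × 10^2 m/s

From the de Broglie relation λ = h/(mv), we solve for v:

v = h/(mλ)
v = (6.626 × 10^-34 J·s) / (3.34 × 10^-27 kg × 7.72 × 10^-10 m)
v = 2.57 × 10^2 m/s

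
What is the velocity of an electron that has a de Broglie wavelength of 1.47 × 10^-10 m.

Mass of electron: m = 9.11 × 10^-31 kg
4.95 × 10^6 m/s

From the de Broglie relation λ = h/(mv), we solve for v:

v = h/(mλ)
v = (6.626 × 10^-34 J·s) / (9.11 × 10^-31 kg × 1.47 × 10^-10 m)
v = 4.95 × 10^6 m/s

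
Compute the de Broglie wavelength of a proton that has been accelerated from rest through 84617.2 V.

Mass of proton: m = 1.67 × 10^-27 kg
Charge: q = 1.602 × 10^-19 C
9.85 × 10^-14 m

When a particle is accelerated through voltage V, it gains kinetic energy KE = qV.

The de Broglie wavelength is then λ = h/√(2mqV):

λ = h/√(2mqV)
λ = (6.626 × 10^-34 J·s) / √(2 × 1.67 × 10^-27 kg × 1.602 × 10^-19 C × 84617.2 V)
λ = 9.85 × 10^-14 m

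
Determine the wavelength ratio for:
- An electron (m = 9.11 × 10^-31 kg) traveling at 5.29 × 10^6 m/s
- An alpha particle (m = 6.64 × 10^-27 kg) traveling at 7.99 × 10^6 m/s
λ₁/λ₂ = 1.10 × 10^4

Using λ = h/(mv):

λ₁ = h/(m₁v₁) = 1.37 × 10^-10 m
λ₂ = h/(m₂v₂) = 1.25 × 10^-14 m

Ratio λ₁/λ₂ = (m₂v₂)/(m₁v₁)
         = (6.64 × 10^-27 kg × 7.99 × 10^6 m/s) / (9.11 × 10^-31 kg × 5.29 × 10^6 m/s)
         = 1.10 × 10^4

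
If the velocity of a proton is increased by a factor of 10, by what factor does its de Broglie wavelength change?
The wavelength decreases by a factor of 10.

From λ = h/(mv), the wavelength is inversely proportional to velocity:

λ ∝ 1/v

If v → 10v, then λ → λ/10

When velocity is increased by a factor of 10, the wavelength decreases by a factor of 10.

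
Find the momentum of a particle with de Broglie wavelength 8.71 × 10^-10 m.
7.61 × 10^-25 kg·m/s

From the de Broglie relation λ = h/p, we solve for p:

p = h/λ
p = (6.626 × 10^-34 J·s) / (8.71 × 10^-10 m)
p = 7.61 × 10^-25 kg·m/s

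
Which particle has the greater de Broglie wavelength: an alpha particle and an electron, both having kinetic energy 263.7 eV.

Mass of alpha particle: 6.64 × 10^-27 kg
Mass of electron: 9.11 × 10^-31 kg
The electron has the longer wavelength.

Using λ = h/√(2mKE):

For alpha particle: λ₁ = h/√(2m₁KE) = 8.85 × 10^-13 m
For electron: λ₂ = h/√(2m₂KE) = 7.55 × 10^-11 m

Since λ ∝ 1/√m at constant kinetic energy, the lighter particle has the longer wavelength.

The electron has the longer de Broglie wavelength.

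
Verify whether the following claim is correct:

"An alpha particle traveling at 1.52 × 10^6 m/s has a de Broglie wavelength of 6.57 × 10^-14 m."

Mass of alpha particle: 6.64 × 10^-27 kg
True

The claim is correct.

Using λ = h/(mv):
λ = (6.626 × 10^-34 J·s) / (6.64 × 10^-27 kg × 1.52 × 10^6 m/s)
λ = 6.57 × 10^-14 m

This matches the claimed value.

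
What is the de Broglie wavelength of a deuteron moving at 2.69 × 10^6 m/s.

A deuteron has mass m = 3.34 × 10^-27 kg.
7.37 × 10^-14 m

Using the de Broglie relation λ = h/(mv):

λ = h/(mv)
λ = (6.626 × 10^-34 J·s) / (3.34 × 10^-27 kg × 2.69 × 10^6 m/s)
λ = 7.37 × 10^-14 m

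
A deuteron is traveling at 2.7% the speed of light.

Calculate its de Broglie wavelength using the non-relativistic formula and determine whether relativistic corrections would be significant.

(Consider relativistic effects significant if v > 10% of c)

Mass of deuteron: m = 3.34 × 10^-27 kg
No, relativistic corrections are not needed.

Using the non-relativistic de Broglie formula λ = h/(mv):

v = 2.7% × c = 8.094 × 10^6 m/s

λ = h/(mv)
λ = (6.626 × 10^-34 J·s) / (3.34 × 10^-27 kg × 8.094 × 10^6 m/s)
λ = 2.45 × 10^-14 m

Since v = 2.7% of c < 10% of c, relativistic corrections are NOT significant and this non-relativistic result is a good approximation.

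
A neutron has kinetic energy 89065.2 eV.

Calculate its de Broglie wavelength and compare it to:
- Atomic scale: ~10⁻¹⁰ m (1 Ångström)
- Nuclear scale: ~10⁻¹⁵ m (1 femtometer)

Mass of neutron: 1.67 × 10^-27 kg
λ = 9.60 × 10^-14 m, which is between nuclear and atomic scales.

Using λ = h/√(2mKE):

KE = 89065.2 eV = 1.427 × 10^-14 J

λ = h/√(2mKE)
λ = (6.626 × 10^-34 J·s) / √(2 × 1.67 × 10^-27 kg × 1.427 × 10^-14 J)
λ = 9.60 × 10^-14 m

Comparison:
- Atomic scale (10⁻¹⁰ m): λ is 0.00096× this size
- Nuclear scale (10⁻¹⁵ m): λ is 96× this size

The wavelength is between nuclear and atomic scales.

This wavelength is appropriate for probing atomic structure but too large for nuclear physics experiments.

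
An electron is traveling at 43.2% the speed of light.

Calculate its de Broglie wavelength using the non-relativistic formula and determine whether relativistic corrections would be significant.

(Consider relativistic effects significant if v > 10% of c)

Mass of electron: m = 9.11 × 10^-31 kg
Yes, relativistic corrections are needed.

Using the non-relativistic de Broglie formula λ = h/(mv):

v = 43.2% × c = 1.295 × 10^8 m/s

λ = h/(mv)
λ = (6.626 × 10^-34 J·s) / (9.11 × 10^-31 kg × 1.295 × 10^8 m/s)
λ = 5.62 × 10^-12 m

Since v = 43.2% of c > 10% of c, relativistic corrections ARE significant and the actual wavelength would differ from this non-relativistic estimate.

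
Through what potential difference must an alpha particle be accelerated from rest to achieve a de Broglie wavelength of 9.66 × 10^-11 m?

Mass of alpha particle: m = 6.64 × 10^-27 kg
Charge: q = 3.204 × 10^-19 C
1.11 × 10^-2 V

From λ = h/√(2mqV), we solve for V:

λ² = h²/(2mqV)
V = h²/(2mqλ²)
V = (6.626 × 10^-34 J·s)² / (2 × 6.64 × 10^-27 kg × 3.204 × 10^-19 C × (9.66 × 10^-11 m)²)
V = 1.11 × 10^-2 V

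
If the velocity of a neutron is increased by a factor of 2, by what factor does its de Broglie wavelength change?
The wavelength decreases by a factor of 2.

From λ = h/(mv), the wavelength is inversely proportional to velocity:

λ ∝ 1/v

If v → 2v, then λ → λ/2

When velocity is increased by a factor of 2, the wavelength decreases by a factor of 2.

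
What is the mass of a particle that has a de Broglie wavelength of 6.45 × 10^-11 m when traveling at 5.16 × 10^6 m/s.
1.99 × 10^-30 kg

From the de Broglie relation λ = h/(mv), we solve for m:

m = h/(λv)
m = (6.626 × 10^-34 J·s) / (6.45 × 10^-11 m × 5.16 × 10^6 m/s)
m = 1.99 × 10^-30 kg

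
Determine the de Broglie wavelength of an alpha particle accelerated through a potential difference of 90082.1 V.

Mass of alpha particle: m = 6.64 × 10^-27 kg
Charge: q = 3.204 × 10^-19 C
3.38 × 10^-14 m

When a particle is accelerated through voltage V, it gains kinetic energy KE = qV.

The de Broglie wavelength is then λ = h/√(2mqV):

λ = h/√(2mqV)
λ = (6.626 × 10^-34 J·s) / √(2 × 6.64 × 10^-27 kg × 3.204 × 10^-19 C × 90082.1 V)
λ = 3.38 × 10^-14 m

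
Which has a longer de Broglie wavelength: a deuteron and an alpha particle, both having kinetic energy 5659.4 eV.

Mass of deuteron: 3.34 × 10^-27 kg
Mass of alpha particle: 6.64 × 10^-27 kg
The deuteron has the longer wavelength.

Using λ = h/√(2mKE):

For deuteron: λ₁ = h/√(2m₁KE) = 2.69 × 10^-13 m
For alpha particle: λ₂ = h/√(2m₂KE) = 1.91 × 10^-13 m

Since λ ∝ 1/√m at constant kinetic energy, the lighter particle has the longer wavelength.

The deuteron has the longer de Broglie wavelength.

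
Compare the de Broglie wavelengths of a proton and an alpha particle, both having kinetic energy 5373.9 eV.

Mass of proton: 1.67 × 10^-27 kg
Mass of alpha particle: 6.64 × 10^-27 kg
The proton has the longer wavelength.

Using λ = h/√(2mKE):

For proton: λ₁ = h/√(2m₁KE) = 3.91 × 10^-13 m
For alpha particle: λ₂ = h/√(2m₂KE) = 1.96 × 10^-13 m

Since λ ∝ 1/√m at constant kinetic energy, the lighter particle has the longer wavelength.

The proton has the longer de Broglie wavelength.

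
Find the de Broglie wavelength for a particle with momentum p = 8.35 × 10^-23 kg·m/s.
7.94 × 10^-12 m

Using the de Broglie relation λ = h/p:

λ = h/p
λ = (6.626 × 10^-34 J·s) / (8.35 × 10^-23 kg·m/s)
λ = 7.94 × 10^-12 m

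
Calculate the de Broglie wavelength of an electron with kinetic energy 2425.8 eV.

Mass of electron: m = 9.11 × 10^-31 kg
2.49 × 10^-11 m

Using λ = h/√(2mKE):

First convert KE to Joules: KE = 2425.8 eV = 3.887 × 10^-16 J

λ = h/√(2mKE)
λ = (6.626 × 10^-34 J·s) / √(2 × 9.11 × 10^-31 kg × 3.887 × 10^-16 J)
λ = 2.49 × 10^-11 m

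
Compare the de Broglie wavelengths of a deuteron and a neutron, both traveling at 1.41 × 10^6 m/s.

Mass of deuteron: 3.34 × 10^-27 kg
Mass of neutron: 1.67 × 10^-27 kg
The neutron has the longer wavelength.

Using λ = h/(mv), since both particles have the same velocity, the wavelength depends only on mass.

For deuteron: λ₁ = h/(m₁v) = 1.41 × 10^-13 m
For neutron: λ₂ = h/(m₂v) = 2.81 × 10^-13 m

Since λ ∝ 1/m at constant velocity, the lighter particle has the longer wavelength.

The neutron has the longer de Broglie wavelength.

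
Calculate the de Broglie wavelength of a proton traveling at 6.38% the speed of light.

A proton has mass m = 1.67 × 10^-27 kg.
2.07 × 10^-14 m

Using the de Broglie relation λ = h/(mv):

v = 6.38% × c = 1.913 × 10^7 m/s

λ = h/(mv)
λ = (6.626 × 10^-34 J·s) / (1.67 × 10^-27 kg × 1.913 × 10^7 m/s)
λ = 2.07 × 10^-14 m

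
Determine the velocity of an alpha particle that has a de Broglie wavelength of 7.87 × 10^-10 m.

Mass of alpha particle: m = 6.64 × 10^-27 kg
1.27 × 10^2 m/s

From the de Broglie relation λ = h/(mv), we solve for v:

v = h/(mλ)
v = (6.626 × 10^-34 J·s) / (6.64 × 10^-27 kg × 7.87 × 10^-10 m)
v = 1.27 × 10^2 m/s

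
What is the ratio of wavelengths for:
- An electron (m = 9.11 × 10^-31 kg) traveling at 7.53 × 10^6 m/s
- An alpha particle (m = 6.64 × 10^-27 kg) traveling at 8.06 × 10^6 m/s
λ₁/λ₂ = 7.80 × 10^3

Using λ = h/(mv):

λ₁ = h/(m₁v₁) = 9.66 × 10^-11 m
λ₂ = h/(m₂v₂) = 1.24 × 10^-14 m

Ratio λ₁/λ₂ = (m₂v₂)/(m₁v₁)
         = (6.64 × 10^-27 kg × 8.06 × 10^6 m/s) / (9.11 × 10^-31 kg × 7.53 × 10^6 m/s)
         = 7.80 × 10^3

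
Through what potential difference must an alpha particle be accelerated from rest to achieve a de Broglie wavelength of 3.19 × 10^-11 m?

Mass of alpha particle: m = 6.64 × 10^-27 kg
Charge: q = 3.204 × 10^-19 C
1.01 × 10^-1 V

From λ = h/√(2mqV), we solve for V:

λ² = h²/(2mqV)
V = h²/(2mqλ²)
V = (6.626 × 10^-34 J·s)² / (2 × 6.64 × 10^-27 kg × 3.204 × 10^-19 C × (3.19 × 10^-11 m)²)
V = 1.01 × 10^-1 V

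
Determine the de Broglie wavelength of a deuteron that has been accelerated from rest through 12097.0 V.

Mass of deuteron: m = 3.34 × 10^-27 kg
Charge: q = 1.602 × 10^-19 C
1.84 × 10^-13 m

When a particle is accelerated through voltage V, it gains kinetic energy KE = qV.

The de Broglie wavelength is then λ = h/√(2mqV):

λ = h/√(2mqV)
λ = (6.626 × 10^-34 J·s) / √(2 × 3.34 × 10^-27 kg × 1.602 × 10^-19 C × 12097.0 V)
λ = 1.84 × 10^-13 m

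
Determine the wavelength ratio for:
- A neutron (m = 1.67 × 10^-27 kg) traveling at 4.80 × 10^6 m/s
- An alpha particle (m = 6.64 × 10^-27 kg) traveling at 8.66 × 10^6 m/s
λ₁/λ₂ = 7.17

Using λ = h/(mv):

λ₁ = h/(m₁v₁) = 8.27 × 10^-14 m
λ₂ = h/(m₂v₂) = 1.15 × 10^-14 m

Ratio λ₁/λ₂ = (m₂v₂)/(m₁v₁)
         = (6.64 × 10^-27 kg × 8.66 × 10^6 m/s) / (1.67 × 10^-27 kg × 4.80 × 10^6 m/s)
         = 7.17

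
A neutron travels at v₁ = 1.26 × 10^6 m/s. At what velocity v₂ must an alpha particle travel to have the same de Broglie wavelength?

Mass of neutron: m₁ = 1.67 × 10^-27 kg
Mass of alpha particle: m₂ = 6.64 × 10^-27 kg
v₂ = 3.17 × 10^5 m/s

For equal de Broglie wavelengths: λ₁ = λ₂

h/(m₁v₁) = h/(m₂v₂)
m₁v₁ = m₂v₂
v₂ = v₁ · (m₁/m₂)

v₂ = 1.26 × 10^6 m/s × (1.67 × 10^-27 kg / 6.64 × 10^-27 kg)
v₂ = 3.17 × 10^5 m/s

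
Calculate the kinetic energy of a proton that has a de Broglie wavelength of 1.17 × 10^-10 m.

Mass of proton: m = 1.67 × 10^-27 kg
9.60 × 10^-21 J (or 0.0599 eV)

From λ = h/√(2mKE), we solve for KE:

λ² = h²/(2mKE)
KE = h²/(2mλ²)
KE = (6.626 × 10^-34 J·s)² / (2 × 1.67 × 10^-27 kg × (1.17 × 10^-10 m)²)
KE = 9.60 × 10^-21 J
KE = 0.0599 eV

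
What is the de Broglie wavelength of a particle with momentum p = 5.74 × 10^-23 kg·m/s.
1.15 × 10^-11 m

Using the de Broglie relation λ = h/p:

λ = h/p
λ = (6.626 × 10^-34 J·s) / (5.74 × 10^-23 kg·m/s)
λ = 1.15 × 10^-11 m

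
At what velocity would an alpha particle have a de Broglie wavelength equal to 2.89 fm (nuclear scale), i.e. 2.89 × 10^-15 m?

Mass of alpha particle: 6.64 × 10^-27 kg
3.45 × 10^7 m/s

From λ = h/(mv), solve for v:

v = h/(mλ)
v = (6.626 × 10^-34 J·s) / (6.64 × 10^-27 kg × 2.89 × 10^-15 m)
v = 3.45 × 10^7 m/s

Note: This velocity is 11.5% of the speed of light, so relativistic corrections would be needed for a more accurate calculation.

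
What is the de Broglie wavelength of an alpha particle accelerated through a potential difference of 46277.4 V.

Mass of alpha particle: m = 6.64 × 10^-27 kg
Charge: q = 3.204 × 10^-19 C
4.72 × 10^-14 m

When a particle is accelerated through voltage V, it gains kinetic energy KE = qV.

The de Broglie wavelength is then λ = h/√(2mqV):

λ = h/√(2mqV)
λ = (6.626 × 10^-34 J·s) / √(2 × 6.64 × 10^-27 kg × 3.204 × 10^-19 C × 46277.4 V)
λ = 4.72 × 10^-14 m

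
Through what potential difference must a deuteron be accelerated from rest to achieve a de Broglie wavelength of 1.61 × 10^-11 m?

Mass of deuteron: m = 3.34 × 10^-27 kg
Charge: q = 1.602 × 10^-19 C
1.58 V

From λ = h/√(2mqV), we solve for V:

λ² = h²/(2mqV)
V = h²/(2mqλ²)
V = (6.626 × 10^-34 J·s)² / (2 × 3.34 × 10^-27 kg × 1.602 × 10^-19 C × (1.61 × 10^-11 m)²)
V = 1.58 V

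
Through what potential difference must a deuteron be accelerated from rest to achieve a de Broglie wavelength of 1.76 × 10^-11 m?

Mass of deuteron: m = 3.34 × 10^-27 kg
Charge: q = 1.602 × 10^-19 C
1.32 V

From λ = h/√(2mqV), we solve for V:

λ² = h²/(2mqV)
V = h²/(2mqλ²)
V = (6.626 × 10^-34 J·s)² / (2 × 3.34 × 10^-27 kg × 1.602 × 10^-19 C × (1.76 × 10^-11 m)²)
V = 1.32 V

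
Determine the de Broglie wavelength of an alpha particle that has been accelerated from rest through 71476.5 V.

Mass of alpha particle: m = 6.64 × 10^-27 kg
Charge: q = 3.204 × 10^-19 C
3.80 × 10^-14 m

When a particle is accelerated through voltage V, it gains kinetic energy KE = qV.

The de Broglie wavelength is then λ = h/√(2mqV):

λ = h/√(2mqV)
λ = (6.626 × 10^-34 J·s) / √(2 × 6.64 × 10^-27 kg × 3.204 × 10^-19 C × 71476.5 V)
λ = 3.80 × 10^-14 m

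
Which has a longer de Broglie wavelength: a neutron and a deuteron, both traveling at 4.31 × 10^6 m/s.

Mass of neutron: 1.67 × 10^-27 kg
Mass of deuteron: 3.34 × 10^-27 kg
The neutron has the longer wavelength.

Using λ = h/(mv), since both particles have the same velocity, the wavelength depends only on mass.

For neutron: λ₁ = h/(m₁v) = 9.21 × 10^-14 m
For deuteron: λ₂ = h/(m₂v) = 4.60 × 10^-14 m

Since λ ∝ 1/m at constant velocity, the lighter particle has the longer wavelength.

The neutron has the longer de Broglie wavelength.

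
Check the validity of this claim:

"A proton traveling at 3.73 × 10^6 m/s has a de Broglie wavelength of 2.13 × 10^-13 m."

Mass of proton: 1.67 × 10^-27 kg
False

The claim is incorrect.

Using λ = h/(mv):
λ = (6.626 × 10^-34 J·s) / (1.67 × 10^-27 kg × 3.73 × 10^6 m/s)
λ = 1.06 × 10^-13 m

The actual wavelength differs from the claimed 2.13 × 10^-13 m.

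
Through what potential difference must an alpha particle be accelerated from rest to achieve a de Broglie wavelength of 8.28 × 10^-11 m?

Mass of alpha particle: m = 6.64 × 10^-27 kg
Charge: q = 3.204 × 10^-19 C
1.51 × 10^-2 V

From λ = h/√(2mqV), we solve for V:

λ² = h²/(2mqV)
V = h²/(2mqλ²)
V = (6.626 × 10^-34 J·s)² / (2 × 6.64 × 10^-27 kg × 3.204 × 10^-19 C × (8.28 × 10^-11 m)²)
V = 1.51 × 10^-2 V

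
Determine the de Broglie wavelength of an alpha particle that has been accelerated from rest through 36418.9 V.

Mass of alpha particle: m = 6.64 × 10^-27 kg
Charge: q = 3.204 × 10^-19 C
5.32 × 10^-14 m

When a particle is accelerated through voltage V, it gains kinetic energy KE = qV.

The de Broglie wavelength is then λ = h/√(2mqV):

λ = h/√(2mqV)
λ = (6.626 × 10^-34 J·s) / √(2 × 6.64 × 10^-27 kg × 3.204 × 10^-19 C × 36418.9 V)
λ = 5.32 × 10^-14 m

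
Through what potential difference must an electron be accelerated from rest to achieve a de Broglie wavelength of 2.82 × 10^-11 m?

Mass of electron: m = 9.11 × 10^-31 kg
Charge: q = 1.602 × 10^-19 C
1.89 × 10^3 V

From λ = h/√(2mqV), we solve for V:

λ² = h²/(2mqV)
V = h²/(2mqλ²)
V = (6.626 × 10^-34 J·s)² / (2 × 9.11 × 10^-31 kg × 1.602 × 10^-19 C × (2.82 × 10^-11 m)²)
V = 1.89 × 10^3 V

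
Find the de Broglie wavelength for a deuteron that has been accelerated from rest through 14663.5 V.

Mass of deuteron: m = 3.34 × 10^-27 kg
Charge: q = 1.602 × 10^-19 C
1.67 × 10^-13 m

When a particle is accelerated through voltage V, it gains kinetic energy KE = qV.

The de Broglie wavelength is then λ = h/√(2mqV):

λ = h/√(2mqV)
λ = (6.626 × 10^-34 J·s) / √(2 × 3.34 × 10^-27 kg × 1.602 × 10^-19 C × 14663.5 V)
λ = 1.67 × 10^-13 m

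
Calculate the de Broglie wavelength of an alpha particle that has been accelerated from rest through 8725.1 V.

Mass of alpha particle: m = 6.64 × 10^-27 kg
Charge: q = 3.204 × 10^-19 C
1.09 × 10^-13 m

When a particle is accelerated through voltage V, it gains kinetic energy KE = qV.

The de Broglie wavelength is then λ = h/√(2mqV):

λ = h/√(2mqV)
λ = (6.626 × 10^-34 J·s) / √(2 × 6.64 × 10^-27 kg × 3.204 × 10^-19 C × 8725.1 V)
λ = 1.09 × 10^-13 m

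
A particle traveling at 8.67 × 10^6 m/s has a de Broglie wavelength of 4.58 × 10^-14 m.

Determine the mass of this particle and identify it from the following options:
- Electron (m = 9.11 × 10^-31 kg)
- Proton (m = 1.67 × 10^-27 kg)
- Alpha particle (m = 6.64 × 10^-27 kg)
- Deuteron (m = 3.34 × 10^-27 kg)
The particle is a proton.

From λ = h/(mv), solve for mass:

m = h/(λv)
m = (6.626 × 10^-34 J·s) / (4.58 × 10^-14 m × 8.67 × 10^6 m/s)
m = 1.67 × 10^-27 kg

Comparing with the listed masses, this is closest to a proton.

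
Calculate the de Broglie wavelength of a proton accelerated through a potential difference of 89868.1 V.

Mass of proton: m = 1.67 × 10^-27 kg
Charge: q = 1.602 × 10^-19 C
9.56 × 10^-14 m

When a particle is accelerated through voltage V, it gains kinetic energy KE = qV.

The de Broglie wavelength is then λ = h/√(2mqV):

λ = h/√(2mqV)
λ = (6.626 × 10^-34 J·s) / √(2 × 1.67 × 10^-27 kg × 1.602 × 10^-19 C × 89868.1 V)
λ = 9.56 × 10^-14 m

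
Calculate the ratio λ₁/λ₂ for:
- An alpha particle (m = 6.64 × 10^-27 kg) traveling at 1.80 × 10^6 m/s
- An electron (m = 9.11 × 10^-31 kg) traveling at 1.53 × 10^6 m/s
λ₁/λ₂ = 1.17 × 10^-4

Using λ = h/(mv):

λ₁ = h/(m₁v₁) = 5.54 × 10^-14 m
λ₂ = h/(m₂v₂) = 4.75 × 10^-10 m

Ratio λ₁/λ₂ = (m₂v₂)/(m₁v₁)
         = (9.11 × 10^-31 kg × 1.53 × 10^6 m/s) / (6.64 × 10^-27 kg × 1.80 × 10^6 m/s)
         = 1.17 × 10^-4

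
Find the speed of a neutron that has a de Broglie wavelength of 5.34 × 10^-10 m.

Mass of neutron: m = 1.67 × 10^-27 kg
7.43 × 10^2 m/s

From the de Broglie relation λ = h/(mv), we solve for v:

v = h/(mλ)
v = (6.626 × 10^-34 J·s) / (1.67 × 10^-27 kg × 5.34 × 10^-10 m)
v = 7.43 × 10^2 m/s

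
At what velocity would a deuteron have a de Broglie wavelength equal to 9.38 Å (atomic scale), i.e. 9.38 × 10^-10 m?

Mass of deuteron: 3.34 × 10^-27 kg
2.11 × 10^2 m/s

From λ = h/(mv), solve for v:

v = h/(mλ)
v = (6.626 × 10^-34 J·s) / (3.34 × 10^-27 kg × 9.38 × 10^-10 m)
v = 2.11 × 10^2 m/s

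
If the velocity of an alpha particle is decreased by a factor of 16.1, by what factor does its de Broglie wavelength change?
The wavelength increases by a factor of 16.1.

From λ = h/(mv), the wavelength is inversely proportional to velocity:

λ ∝ 1/v

If v → v/16.1, then λ → 16.1λ

When velocity is decreased by a factor of 16.1, the wavelength increases by a factor of 16.1.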